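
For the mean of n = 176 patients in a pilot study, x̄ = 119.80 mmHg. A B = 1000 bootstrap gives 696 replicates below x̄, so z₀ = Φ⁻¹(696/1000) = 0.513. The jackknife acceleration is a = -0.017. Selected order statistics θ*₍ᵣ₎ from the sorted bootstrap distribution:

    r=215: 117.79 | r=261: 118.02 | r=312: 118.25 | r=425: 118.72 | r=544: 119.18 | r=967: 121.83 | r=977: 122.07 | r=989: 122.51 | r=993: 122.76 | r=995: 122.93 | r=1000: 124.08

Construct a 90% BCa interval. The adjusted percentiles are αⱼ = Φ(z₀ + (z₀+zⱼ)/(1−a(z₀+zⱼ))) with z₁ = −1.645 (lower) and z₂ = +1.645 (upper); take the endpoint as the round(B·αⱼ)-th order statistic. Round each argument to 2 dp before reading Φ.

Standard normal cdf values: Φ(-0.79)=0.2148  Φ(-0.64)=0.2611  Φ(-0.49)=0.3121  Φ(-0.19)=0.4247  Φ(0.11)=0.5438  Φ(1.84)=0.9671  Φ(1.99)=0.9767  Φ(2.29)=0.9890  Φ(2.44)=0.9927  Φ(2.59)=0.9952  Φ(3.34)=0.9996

Lower: z₀ + z₁ = 0.513 + (-1.645) = -1.132; 1 − a(z₀+z₁) = 1 − (-0.017)(-1.132) = 0.9808; argument = 0.513 + (-1.132)/0.9808 = -0.6412 → -0.64.
α₁ = Φ(-0.64) = 0.2611; rank = round(1000 × 0.2611) = 261; θ*₍261₎ = 118.02.
Upper: z₀ + z₂ = 2.158; 1 − a(z₀+z₂) = 1.0367; argument = 2.5946 → 2.59; α₂ = 0.9952; rank = 995; θ*₍995₎ = 122.93.

(118.02, 122.93)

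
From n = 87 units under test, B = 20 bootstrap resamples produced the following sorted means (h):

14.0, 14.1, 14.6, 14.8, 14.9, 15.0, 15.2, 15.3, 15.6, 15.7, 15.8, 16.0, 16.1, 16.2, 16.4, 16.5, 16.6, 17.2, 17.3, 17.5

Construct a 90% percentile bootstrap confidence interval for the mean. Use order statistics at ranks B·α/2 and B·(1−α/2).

α = 0.10; lower rank = 20 × 0.050 = 1; upper rank = 20 × 0.950 = 19.
The 1st smallest replicate is 14.0; the 19th is 17.3.

(14.0, 17.3)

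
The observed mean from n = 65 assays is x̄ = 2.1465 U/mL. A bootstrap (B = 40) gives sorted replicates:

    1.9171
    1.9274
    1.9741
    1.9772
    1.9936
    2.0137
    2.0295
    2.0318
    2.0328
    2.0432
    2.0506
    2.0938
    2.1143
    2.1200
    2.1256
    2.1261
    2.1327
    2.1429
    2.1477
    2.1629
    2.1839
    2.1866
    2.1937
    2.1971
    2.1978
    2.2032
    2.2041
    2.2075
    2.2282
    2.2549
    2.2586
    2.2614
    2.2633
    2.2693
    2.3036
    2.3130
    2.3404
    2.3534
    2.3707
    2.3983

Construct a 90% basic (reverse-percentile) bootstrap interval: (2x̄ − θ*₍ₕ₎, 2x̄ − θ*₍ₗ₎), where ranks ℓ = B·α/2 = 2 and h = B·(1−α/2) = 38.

(1.9396, 2.3656)

Percentile endpoints at ranks 2 and 38: θ*₍2₎ = 1.9274, θ*₍38₎ = 2.3534.
Basic interval reflects these around x̄:
  lower = 2 × 2.1465 − 2.3534 = 1.9396
  upper = 2 × 2.1465 − 1.9274 = 2.3656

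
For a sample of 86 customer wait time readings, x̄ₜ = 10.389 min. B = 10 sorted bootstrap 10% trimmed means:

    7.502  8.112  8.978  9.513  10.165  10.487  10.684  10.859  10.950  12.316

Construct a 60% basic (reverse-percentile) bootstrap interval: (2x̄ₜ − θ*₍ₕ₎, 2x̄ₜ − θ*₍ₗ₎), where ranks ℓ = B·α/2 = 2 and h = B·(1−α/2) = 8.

Percentile endpoints at ranks 2 and 8: θ*₍2₎ = 8.112, θ*₍8₎ = 10.859.
Basic interval reflects these around x̄ₜ:
  lower = 2 × 10.389 − 10.859 = 9.919
  upper = 2 × 10.389 − 8.112 = 12.666

(9.919, 12.666)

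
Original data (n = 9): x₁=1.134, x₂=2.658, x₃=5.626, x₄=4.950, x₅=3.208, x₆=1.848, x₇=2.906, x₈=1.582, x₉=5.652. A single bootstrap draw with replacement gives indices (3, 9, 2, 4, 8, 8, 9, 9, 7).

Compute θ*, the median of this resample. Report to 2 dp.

Resample values: 5.626, 5.652, 2.658, 4.950, 1.582, 1.582, 5.652, 5.652, 2.906.
Sorted: 1.582, 1.582, 2.658, 2.906, 4.950, 5.626, 5.652, 5.652, 5.652
Median = middle value = 4.95

θ* = 4.95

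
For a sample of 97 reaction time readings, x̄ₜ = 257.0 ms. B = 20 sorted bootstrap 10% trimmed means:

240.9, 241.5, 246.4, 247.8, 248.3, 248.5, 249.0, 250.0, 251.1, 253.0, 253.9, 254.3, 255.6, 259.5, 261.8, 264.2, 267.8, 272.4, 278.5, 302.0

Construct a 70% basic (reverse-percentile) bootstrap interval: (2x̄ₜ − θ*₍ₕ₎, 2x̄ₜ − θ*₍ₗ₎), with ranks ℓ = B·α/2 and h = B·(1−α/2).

(246.2, 267.6)

Percentile endpoints at ranks 3 and 17: θ*₍3₎ = 246.4, θ*₍17₎ = 267.8.
Basic interval reflects these around x̄ₜ:
  lower = 2 × 257.0 − 267.8 = 246.2
  upper = 2 × 257.0 − 246.4 = 267.6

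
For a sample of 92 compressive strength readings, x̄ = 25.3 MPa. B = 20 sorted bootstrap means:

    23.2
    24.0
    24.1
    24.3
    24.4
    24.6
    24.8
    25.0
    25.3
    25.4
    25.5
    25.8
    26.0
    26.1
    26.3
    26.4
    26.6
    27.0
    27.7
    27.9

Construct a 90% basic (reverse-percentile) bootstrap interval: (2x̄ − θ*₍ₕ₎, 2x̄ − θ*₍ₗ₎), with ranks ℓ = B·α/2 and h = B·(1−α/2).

(22.9, 27.4)

Percentile endpoints at ranks 1 and 19: θ*₍1₎ = 23.2, θ*₍19₎ = 27.7.
Basic interval reflects these around x̄:
  lower = 2 × 25.3 − 27.7 = 22.9
  upper = 2 × 25.3 − 23.2 = 27.4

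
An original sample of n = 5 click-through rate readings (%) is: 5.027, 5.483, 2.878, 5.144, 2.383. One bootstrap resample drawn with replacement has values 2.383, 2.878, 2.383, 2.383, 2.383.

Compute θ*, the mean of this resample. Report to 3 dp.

θ* = 2.482

Mean = (2.383 + 2.878 + 2.383 + 2.383 + 2.383) / 5 = 12.4100 / 5 = 2.482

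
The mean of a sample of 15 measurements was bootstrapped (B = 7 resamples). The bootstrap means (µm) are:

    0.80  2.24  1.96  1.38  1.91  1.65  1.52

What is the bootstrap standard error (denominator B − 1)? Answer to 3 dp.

SE* = 0.470

Bootstrap SE is the standard deviation of the 7 replicate means.
Mean of replicates: (0.80 + 2.24 + 1.96 + 1.38 + 1.91 + 1.65 + 1.52) / 7 = 11.4600 / 7 = 1.6371
Sum of squared deviations: (−0.8371)² + (+0.6029)² + (+0.3229)² + (−0.2571)² + (+0.2729)² + (+0.0129)² + (−0.1171)² = 1.3229
Variance = 1.3229 / 6 = 0.2205
SE* = √0.2205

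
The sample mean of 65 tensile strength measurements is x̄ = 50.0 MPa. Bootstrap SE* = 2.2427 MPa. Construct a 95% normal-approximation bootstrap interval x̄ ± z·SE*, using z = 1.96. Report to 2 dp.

(45.60, 54.40)

Margin = 1.96 × 2.2427 = 4.396
Interval: 50.0 ± 4.396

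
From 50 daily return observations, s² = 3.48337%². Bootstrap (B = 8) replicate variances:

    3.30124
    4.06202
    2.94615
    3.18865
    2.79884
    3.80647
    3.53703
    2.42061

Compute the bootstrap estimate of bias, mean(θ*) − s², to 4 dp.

mean(θ*) = (3.30124 + 4.06202 + 2.94615 + 3.18865 + 2.79884 + 3.80647 + 3.53703 + 2.42061) / 8 = 3.25763
bias = 3.25763 − 3.48337

bias = −0.2257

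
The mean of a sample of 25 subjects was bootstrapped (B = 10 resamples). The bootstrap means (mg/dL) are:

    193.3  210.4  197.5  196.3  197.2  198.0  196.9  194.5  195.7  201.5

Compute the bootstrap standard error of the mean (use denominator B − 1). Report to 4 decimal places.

Bootstrap SE is the standard deviation of the 10 replicate means.
Mean of replicates: (193.3 + 210.4 + 197.5 + 196.3 + 197.2 + 198.0 + 196.9 + 194.5 + 195.7 + 201.5) / 10 = 1981.30000 / 10 = 198.13000
Sum of squared deviations: (−4.83000)² + (+12.27000)² + (−0.63000)² + (−1.83000)² + (−0.93000)² + (−0.13000)² + (−1.23000)² + (−3.63000)² + (−2.43000)² + (+3.37000)² = 210.46100
Variance = 210.46100 / 9 = 23.38456
SE* = √23.38456

SE* = 4.8358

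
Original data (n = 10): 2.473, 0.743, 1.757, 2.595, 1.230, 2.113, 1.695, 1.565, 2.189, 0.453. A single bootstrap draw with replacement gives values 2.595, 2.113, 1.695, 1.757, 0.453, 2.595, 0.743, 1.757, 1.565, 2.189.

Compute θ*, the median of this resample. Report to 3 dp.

Sorted: 0.453, 0.743, 1.565, 1.695, 1.757, 1.757, 2.113, 2.189, 2.595, 2.595
Median = average of the two middle values = 1.757

θ* = 1.757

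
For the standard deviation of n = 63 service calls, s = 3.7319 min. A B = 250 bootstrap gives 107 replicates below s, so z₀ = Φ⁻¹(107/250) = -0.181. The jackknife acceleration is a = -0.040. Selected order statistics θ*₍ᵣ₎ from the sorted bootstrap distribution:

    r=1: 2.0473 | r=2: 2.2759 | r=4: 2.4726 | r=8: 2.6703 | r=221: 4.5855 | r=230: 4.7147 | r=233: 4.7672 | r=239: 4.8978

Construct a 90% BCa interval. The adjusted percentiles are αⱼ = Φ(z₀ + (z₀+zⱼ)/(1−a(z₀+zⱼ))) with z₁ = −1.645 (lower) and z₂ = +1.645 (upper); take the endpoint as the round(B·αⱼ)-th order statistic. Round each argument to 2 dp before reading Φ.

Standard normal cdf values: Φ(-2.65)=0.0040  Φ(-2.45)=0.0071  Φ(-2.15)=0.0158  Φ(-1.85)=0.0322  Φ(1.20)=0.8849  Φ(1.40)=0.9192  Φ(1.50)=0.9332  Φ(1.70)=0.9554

(2.4726, 4.5855)

Lower: z₀ + z₁ = -0.181 + (-1.645) = -1.826; 1 − a(z₀+z₁) = 1 − (-0.040)(-1.826) = 0.9270; argument = -0.181 + (-1.826)/0.9270 = -2.1509 → -2.15.
α₁ = Φ(-2.15) = 0.0158; rank = round(250 × 0.0158) = 4; θ*₍4₎ = 2.4726.
Upper: z₀ + z₂ = 1.464; 1 − a(z₀+z₂) = 1.0586; argument = 1.2020 → 1.20; α₂ = 0.8849; rank = 221; θ*₍221₎ = 4.5855.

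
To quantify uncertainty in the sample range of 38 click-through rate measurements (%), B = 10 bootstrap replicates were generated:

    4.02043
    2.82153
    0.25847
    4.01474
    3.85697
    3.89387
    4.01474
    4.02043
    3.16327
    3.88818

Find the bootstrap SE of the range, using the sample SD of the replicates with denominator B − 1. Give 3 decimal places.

Bootstrap SE is the standard deviation of the 10 replicate ranges.
Mean of replicates: (4.02043 + 2.82153 + 0.25847 + 4.01474 + 3.85697 + 3.89387 + 4.01474 + 4.02043 + 3.16327 + 3.88818) / 10 = 33.952630 / 10 = 3.395263
Sum of squared deviations: (+0.625167)² + (−0.573733)² + (−3.136793)² + (+0.619477)² + (+0.461707)² + (+0.498607)² + (+0.619477)² + (+0.625167)² + (−0.231993)² + (+0.492917)² = 12.476381
Variance = 12.476381 / 9 = 1.386265
SE* = √1.386265

SE* = 1.177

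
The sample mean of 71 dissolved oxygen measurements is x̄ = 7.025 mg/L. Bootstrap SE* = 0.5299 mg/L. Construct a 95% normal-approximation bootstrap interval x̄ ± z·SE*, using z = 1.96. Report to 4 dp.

Margin = 1.96 × 0.5299 = 1.03860
Interval: 7.025 ± 1.03860

(5.9864, 8.0636)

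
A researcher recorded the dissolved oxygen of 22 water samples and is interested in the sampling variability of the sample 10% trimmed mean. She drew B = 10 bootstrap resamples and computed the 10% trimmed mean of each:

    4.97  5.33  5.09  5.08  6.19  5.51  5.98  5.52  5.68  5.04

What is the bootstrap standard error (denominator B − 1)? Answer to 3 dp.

SE* = 0.417

Bootstrap SE is the standard deviation of the 10 replicate 10% trimmed means.
Mean of replicates: (4.97 + 5.33 + 5.09 + 5.08 + 6.19 + 5.51 + 5.98 + 5.52 + 5.68 + 5.04) / 10 = 54.3900 / 10 = 5.4390
Sum of squared deviations: (−0.4690)² + (−0.1090)² + (−0.3490)² + (−0.3590)² + (+0.7510)² + (+0.0710)² + (+0.5410)² + (+0.0810)² + (+0.2410)² + (−0.3990)² = 1.5681
Variance = 1.5681 / 9 = 0.1742
SE* = √0.1742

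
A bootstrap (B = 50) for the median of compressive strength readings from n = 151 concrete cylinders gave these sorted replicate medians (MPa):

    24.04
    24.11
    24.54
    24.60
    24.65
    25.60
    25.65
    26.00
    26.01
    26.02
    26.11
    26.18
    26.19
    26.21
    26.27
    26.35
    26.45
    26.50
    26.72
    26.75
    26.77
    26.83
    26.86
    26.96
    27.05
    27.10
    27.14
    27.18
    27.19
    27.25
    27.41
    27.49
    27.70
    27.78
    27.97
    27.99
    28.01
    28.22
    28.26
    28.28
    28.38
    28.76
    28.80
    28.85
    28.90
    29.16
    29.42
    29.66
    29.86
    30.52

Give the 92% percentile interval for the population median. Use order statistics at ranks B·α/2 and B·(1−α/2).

α = 0.08; lower rank = 50 × 0.040 = 2; upper rank = 50 × 0.960 = 48.
The 2nd smallest replicate is 24.11; the 48th is 29.66.

(24.11, 29.66)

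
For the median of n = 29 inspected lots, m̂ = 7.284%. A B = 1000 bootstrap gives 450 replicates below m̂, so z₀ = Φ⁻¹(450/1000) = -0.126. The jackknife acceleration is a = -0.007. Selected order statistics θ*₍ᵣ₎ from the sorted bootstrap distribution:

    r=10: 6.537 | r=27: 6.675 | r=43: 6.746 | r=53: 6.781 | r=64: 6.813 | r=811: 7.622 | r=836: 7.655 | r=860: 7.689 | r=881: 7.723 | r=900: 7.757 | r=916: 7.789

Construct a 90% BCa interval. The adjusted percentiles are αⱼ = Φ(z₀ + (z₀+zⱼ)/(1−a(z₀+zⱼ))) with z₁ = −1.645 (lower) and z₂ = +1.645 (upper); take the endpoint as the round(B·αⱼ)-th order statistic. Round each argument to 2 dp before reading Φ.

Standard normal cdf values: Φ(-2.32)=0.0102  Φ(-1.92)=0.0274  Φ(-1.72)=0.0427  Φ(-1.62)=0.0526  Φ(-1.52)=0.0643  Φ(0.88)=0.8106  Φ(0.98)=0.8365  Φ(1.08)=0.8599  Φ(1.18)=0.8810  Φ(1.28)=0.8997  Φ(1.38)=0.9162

Lower: z₀ + z₁ = -0.126 + (-1.645) = -1.771; 1 − a(z₀+z₁) = 1 − (-0.007)(-1.771) = 0.9876; argument = -0.126 + (-1.771)/0.9876 = -1.9192 → -1.92.
α₁ = Φ(-1.92) = 0.0274; rank = round(1000 × 0.0274) = 27; θ*₍27₎ = 6.675.
Upper: z₀ + z₂ = 1.519; 1 − a(z₀+z₂) = 1.0106; argument = 1.3770 → 1.38; α₂ = 0.9162; rank = 916; θ*₍916₎ = 7.789.

(6.675, 7.789)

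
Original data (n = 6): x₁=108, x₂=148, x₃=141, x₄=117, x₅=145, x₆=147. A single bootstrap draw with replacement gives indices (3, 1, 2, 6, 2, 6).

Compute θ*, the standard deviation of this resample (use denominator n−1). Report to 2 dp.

Resample values: 141, 108, 148, 147, 148, 147.
Mean = 139.8333; sum of squared deviations = 1250.8333
s² = 1250.8333 / 5 = 250.1667
s = √250.1667 = 15.82

θ* = 15.82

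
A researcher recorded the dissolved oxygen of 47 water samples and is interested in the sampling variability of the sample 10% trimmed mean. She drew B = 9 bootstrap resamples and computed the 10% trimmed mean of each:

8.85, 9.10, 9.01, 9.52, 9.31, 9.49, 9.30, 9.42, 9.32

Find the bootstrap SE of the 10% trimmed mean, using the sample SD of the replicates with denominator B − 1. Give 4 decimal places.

SE* = 0.2264

Bootstrap SE is the standard deviation of the 9 replicate 10% trimmed means.
Mean of replicates: (8.85 + 9.10 + 9.01 + 9.52 + 9.31 + 9.49 + 9.30 + 9.42 + 9.32) / 9 = 83.32000 / 9 = 9.25778
Sum of squared deviations: (−0.40778)² + (−0.15778)² + (−0.24778)² + (+0.26222)² + (+0.05222)² + (+0.23222)² + (+0.04222)² + (+0.16222)² + (+0.06222)² = 0.40996
Variance = 0.40996 / 8 = 0.05124
SE* = √0.05124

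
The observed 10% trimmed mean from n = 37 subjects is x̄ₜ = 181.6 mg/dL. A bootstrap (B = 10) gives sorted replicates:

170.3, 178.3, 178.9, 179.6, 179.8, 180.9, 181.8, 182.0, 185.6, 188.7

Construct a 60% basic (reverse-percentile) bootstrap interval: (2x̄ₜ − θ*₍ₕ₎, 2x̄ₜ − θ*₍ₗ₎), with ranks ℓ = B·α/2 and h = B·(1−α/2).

(181.2, 184.9)

Percentile endpoints at ranks 2 and 8: θ*₍2₎ = 178.3, θ*₍8₎ = 182.0.
Basic interval reflects these around x̄ₜ:
  lower = 2 × 181.6 − 182.0 = 181.2
  upper = 2 × 181.6 − 178.3 = 184.9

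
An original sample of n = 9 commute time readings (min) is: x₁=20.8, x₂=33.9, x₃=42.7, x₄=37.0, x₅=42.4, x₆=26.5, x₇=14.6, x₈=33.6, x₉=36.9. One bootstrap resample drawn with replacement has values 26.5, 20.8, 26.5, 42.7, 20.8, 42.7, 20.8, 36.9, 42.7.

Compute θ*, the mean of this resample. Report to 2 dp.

θ* = 31.16

Mean = (26.5 + 20.8 + 26.5 + 42.7 + 20.8 + 42.7 + 20.8 + 36.9 + 42.7) / 9 = 280.40 / 9 = 31.16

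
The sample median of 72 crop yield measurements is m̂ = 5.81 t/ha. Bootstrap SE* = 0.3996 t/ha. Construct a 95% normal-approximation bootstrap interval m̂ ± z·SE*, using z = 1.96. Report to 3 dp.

Margin = 1.96 × 0.3996 = 0.7832
Interval: 5.81 ± 0.7832

(5.027, 6.593)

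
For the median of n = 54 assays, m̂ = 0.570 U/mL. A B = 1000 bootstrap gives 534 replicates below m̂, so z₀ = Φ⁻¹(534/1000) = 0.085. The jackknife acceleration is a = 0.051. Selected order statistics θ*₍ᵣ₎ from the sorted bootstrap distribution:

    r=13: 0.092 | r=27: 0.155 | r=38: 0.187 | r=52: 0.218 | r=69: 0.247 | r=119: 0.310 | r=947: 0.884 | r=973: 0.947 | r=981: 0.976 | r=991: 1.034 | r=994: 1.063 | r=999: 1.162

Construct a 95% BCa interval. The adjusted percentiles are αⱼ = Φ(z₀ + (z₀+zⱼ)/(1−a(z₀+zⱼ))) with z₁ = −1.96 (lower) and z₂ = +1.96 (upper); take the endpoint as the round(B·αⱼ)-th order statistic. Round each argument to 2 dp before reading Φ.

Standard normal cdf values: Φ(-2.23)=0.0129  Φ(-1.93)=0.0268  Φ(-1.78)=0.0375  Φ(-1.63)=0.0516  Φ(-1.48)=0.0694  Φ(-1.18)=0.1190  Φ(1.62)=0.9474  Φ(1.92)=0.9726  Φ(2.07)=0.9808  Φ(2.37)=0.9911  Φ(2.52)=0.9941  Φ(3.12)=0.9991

(0.218, 1.034)

Lower: z₀ + z₁ = 0.085 + (-1.960) = -1.875; 1 − a(z₀+z₁) = 1 − (0.051)(-1.875) = 1.0956; argument = 0.085 + (-1.875)/1.0956 = -1.6264 → -1.63.
α₁ = Φ(-1.63) = 0.0516; rank = round(1000 × 0.0516) = 52; θ*₍52₎ = 0.218.
Upper: z₀ + z₂ = 2.045; 1 − a(z₀+z₂) = 0.8957; argument = 2.3681 → 2.37; α₂ = 0.9911; rank = 991; θ*₍991₎ = 1.034.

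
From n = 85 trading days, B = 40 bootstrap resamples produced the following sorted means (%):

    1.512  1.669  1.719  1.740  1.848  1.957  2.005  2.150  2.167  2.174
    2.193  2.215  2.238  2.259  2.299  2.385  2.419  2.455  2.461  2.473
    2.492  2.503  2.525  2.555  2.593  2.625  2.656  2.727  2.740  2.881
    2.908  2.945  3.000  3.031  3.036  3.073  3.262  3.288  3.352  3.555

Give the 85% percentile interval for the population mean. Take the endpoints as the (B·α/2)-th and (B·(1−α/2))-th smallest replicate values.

(1.719, 3.262)

α = 0.15; lower rank = 40 × 0.075 = 3; upper rank = 40 × 0.925 = 37.
The 3rd smallest replicate is 1.719; the 37th is 3.262.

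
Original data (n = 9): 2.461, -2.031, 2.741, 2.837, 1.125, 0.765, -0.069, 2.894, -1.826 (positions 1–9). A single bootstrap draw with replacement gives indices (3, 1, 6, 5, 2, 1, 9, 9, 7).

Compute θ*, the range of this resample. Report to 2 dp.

Resample values: 2.741, 2.461, 0.765, 1.125, -2.031, 2.461, -1.826, -1.826, -0.069.
Range = 2.741 − -2.031 = 4.77

θ* = 4.77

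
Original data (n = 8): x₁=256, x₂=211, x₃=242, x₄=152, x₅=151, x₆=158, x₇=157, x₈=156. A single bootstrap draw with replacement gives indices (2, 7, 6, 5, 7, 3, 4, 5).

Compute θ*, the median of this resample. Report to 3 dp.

θ* = 157.000

Resample values: 211, 157, 158, 151, 157, 242, 152, 151.
Sorted: 151, 151, 152, 157, 157, 158, 211, 242
Median = average of the two middle values = 157.000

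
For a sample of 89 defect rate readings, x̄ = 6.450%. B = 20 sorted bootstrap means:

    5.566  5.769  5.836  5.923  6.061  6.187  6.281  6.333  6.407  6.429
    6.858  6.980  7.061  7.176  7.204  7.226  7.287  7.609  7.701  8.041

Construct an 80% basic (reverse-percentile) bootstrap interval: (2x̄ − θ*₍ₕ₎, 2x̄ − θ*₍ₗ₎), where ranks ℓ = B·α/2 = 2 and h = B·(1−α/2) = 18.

(5.291, 7.131)

Percentile endpoints at ranks 2 and 18: θ*₍2₎ = 5.769, θ*₍18₎ = 7.609.
Basic interval reflects these around x̄:
  lower = 2 × 6.450 − 7.609 = 5.291
  upper = 2 × 6.450 − 5.769 = 7.131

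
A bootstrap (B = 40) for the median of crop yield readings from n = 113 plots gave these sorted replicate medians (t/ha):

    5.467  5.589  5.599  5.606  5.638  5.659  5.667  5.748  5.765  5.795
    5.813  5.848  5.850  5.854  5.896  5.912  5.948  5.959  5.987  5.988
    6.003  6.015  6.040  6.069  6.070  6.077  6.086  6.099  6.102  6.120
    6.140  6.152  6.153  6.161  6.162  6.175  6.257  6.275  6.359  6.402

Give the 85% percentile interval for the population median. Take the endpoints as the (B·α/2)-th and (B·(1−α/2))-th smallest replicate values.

(5.599, 6.257)

α = 0.15; lower rank = 40 × 0.075 = 3; upper rank = 40 × 0.925 = 37.
The 3rd smallest replicate is 5.599; the 37th is 6.257.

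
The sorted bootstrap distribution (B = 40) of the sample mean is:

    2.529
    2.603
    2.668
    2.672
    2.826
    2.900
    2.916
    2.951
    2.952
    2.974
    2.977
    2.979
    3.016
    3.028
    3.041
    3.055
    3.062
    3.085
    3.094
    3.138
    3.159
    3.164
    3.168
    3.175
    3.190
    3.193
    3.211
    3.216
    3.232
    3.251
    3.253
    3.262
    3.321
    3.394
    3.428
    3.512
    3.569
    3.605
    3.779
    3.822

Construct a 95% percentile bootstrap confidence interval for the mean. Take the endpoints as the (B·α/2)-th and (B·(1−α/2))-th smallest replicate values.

(2.529, 3.779)

α = 0.05; lower rank = 40 × 0.025 = 1; upper rank = 40 × 0.975 = 39.
The 1st smallest replicate is 2.529; the 39th is 3.779.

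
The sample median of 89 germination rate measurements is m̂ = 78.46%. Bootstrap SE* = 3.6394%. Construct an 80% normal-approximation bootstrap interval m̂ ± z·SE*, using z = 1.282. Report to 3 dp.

Margin = 1.282 × 3.6394 = 4.6657
Interval: 78.46 ± 4.6657

(73.794, 83.126)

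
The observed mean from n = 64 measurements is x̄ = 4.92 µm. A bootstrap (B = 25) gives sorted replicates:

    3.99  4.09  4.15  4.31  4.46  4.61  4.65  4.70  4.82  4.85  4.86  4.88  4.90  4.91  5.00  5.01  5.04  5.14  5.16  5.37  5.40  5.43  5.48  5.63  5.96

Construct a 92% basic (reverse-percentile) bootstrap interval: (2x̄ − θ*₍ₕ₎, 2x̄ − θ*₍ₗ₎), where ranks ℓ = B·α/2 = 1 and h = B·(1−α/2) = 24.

Percentile endpoints at ranks 1 and 24: θ*₍1₎ = 3.99, θ*₍24₎ = 5.63.
Basic interval reflects these around x̄:
  lower = 2 × 4.92 − 5.63 = 4.21
  upper = 2 × 4.92 − 3.99 = 5.85

(4.21, 5.85)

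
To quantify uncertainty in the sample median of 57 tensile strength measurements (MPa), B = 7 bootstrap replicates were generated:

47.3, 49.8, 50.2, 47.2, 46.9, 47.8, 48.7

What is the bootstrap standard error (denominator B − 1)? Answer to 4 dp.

SE* = 1.3187

Bootstrap SE is the standard deviation of the 7 replicate medians.
Mean of replicates: (47.3 + 49.8 + 50.2 + 47.2 + 46.9 + 47.8 + 48.7) / 7 = 337.90000 / 7 = 48.27143
Sum of squared deviations: (−0.97143)² + (+1.52857)² + (+1.92857)² + (−1.07143)² + (−1.37143)² + (−0.47143)² + (+0.42857)² = 10.43429
Variance = 10.43429 / 6 = 1.73905
SE* = √1.73905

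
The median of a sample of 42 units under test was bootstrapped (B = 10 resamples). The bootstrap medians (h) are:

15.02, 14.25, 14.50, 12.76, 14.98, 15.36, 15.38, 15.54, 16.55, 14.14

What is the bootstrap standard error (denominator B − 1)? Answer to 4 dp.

Bootstrap SE is the standard deviation of the 10 replicate medians.
Mean of replicates: (15.02 + 14.25 + 14.50 + 12.76 + 14.98 + 15.36 + 15.38 + 15.54 + 16.55 + 14.14) / 10 = 148.48000 / 10 = 14.84800
Sum of squared deviations: (+0.17200)² + (−0.59800)² + (−0.34800)² + (−2.08800)² + (+0.13200)² + (+0.51200)² + (+0.53200)² + (+0.69200)² + (+1.70200)² + (−0.70800)² = 9.30756
Variance = 9.30756 / 9 = 1.03417
SE* = √1.03417

SE* = 1.0169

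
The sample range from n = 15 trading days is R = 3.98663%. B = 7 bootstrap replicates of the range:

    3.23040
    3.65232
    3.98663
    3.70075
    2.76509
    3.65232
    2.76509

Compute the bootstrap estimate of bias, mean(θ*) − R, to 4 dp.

bias = −0.5934

mean(θ*) = (3.23040 + 3.65232 + 3.98663 + 3.70075 + 2.76509 + 3.65232 + 2.76509) / 7 = 3.39323
bias = 3.39323 − 3.98663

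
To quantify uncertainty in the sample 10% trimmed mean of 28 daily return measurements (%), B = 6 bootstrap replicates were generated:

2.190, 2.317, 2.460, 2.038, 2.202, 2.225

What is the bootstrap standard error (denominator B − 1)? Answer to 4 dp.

SE* = 0.1409

Bootstrap SE is the standard deviation of the 6 replicate 10% trimmed means.
Mean of replicates: (2.190 + 2.317 + 2.460 + 2.038 + 2.202 + 2.225) / 6 = 13.43200 / 6 = 2.23867
Sum of squared deviations: (−0.04867)² + (+0.07833)² + (+0.22133)² + (−0.20067)² + (−0.03667)² + (−0.01367)² = 0.09929
Variance = 0.09929 / 5 = 0.01986
SE* = √0.01986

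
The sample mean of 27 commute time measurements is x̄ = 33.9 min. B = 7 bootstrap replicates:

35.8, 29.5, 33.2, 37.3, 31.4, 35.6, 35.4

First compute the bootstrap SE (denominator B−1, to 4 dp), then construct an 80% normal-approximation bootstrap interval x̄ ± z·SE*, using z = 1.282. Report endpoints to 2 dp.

Mean of replicates = 34.0286; sum of squared deviations = 46.2943; SE* = √(46.2943/6) = 2.7777
Margin = 1.282 × 2.7777 = 3.561
Interval: 33.9 ± 3.561

(30.34, 37.46)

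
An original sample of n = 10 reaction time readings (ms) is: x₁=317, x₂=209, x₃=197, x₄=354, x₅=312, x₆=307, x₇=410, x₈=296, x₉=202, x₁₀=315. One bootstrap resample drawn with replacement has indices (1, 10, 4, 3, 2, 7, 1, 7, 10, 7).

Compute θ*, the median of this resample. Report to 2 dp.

Resample values: 317, 315, 354, 197, 209, 410, 317, 410, 315, 410.
Sorted: 197, 209, 315, 315, 317, 317, 354, 410, 410, 410
Median = average of the two middle values = 317.00

θ* = 317.00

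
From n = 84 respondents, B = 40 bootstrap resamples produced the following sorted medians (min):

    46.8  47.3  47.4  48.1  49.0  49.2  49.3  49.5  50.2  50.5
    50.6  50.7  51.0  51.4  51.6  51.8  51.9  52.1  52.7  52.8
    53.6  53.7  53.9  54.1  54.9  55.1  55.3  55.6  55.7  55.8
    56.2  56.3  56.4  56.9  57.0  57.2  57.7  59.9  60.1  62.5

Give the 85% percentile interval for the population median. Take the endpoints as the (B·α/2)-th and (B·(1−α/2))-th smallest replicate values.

α = 0.15; lower rank = 40 × 0.075 = 3; upper rank = 40 × 0.925 = 37.
The 3rd smallest replicate is 47.4; the 37th is 57.7.

(47.4, 57.7)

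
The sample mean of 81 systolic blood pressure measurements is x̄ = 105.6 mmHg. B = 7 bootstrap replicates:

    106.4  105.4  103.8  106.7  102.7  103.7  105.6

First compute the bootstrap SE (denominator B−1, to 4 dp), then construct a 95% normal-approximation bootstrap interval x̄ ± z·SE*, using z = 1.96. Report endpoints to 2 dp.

Mean of replicates = 104.9000; sum of squared deviations = 13.7200; SE* = √(13.7200/6) = 1.5122
Margin = 1.96 × 1.5122 = 2.964
Interval: 105.6 ± 2.964

(102.64, 108.56)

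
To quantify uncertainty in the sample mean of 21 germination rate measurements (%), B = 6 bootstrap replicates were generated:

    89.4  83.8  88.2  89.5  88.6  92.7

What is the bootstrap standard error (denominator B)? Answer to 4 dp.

Bootstrap SE is the standard deviation of the 6 replicate means.
Mean of replicates: (89.4 + 83.8 + 88.2 + 89.5 + 88.6 + 92.7) / 6 = 532.20000 / 6 = 88.70000
Sum of squared deviations: (+0.70000)² + (−4.90000)² + (−0.50000)² + (+0.80000)² + (−0.10000)² + (+4.00000)² = 41.40000
Variance = 41.40000 / 6 = 6.90000
SE* = √6.90000

SE* = 2.6268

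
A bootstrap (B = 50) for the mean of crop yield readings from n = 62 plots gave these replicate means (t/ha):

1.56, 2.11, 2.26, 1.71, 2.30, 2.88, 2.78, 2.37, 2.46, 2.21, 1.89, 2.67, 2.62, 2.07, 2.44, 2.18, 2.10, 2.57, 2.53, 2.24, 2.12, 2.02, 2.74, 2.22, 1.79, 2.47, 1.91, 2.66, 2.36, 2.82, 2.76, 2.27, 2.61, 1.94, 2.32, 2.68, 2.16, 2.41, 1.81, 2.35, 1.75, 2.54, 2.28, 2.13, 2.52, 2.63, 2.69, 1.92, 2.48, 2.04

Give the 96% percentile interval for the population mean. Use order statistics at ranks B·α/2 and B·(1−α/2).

Sorted replicates: 1.56, 1.71, 1.75, 1.79, 1.81, 1.89, 1.91, 1.92, 1.94, 2.02, 2.04, 2.07, 2.10, 2.11, 2.12, 2.13, 2.16, 2.18, 2.21, 2.22, 2.24, 2.26, 2.27, 2.28, 2.30, 2.32, 2.35, 2.36, 2.37, 2.41, 2.44, 2.46, 2.47, 2.48, 2.52, 2.53, 2.54, 2.57, 2.61, 2.62, 2.63, 2.66, 2.67, 2.68, 2.69, 2.74, 2.76, 2.78, 2.82, 2.88
α = 0.04; lower rank = 50 × 0.020 = 1; upper rank = 50 × 0.980 = 49.
The 1st smallest replicate is 1.56; the 49th is 2.82.

(1.56, 2.82)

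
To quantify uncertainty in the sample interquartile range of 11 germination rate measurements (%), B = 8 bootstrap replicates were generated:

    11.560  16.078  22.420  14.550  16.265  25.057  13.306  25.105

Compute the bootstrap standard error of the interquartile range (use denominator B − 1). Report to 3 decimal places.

Bootstrap SE is the standard deviation of the 8 replicate interquartile ranges.
Mean of replicates: (11.560 + 16.078 + 22.420 + 14.550 + 16.265 + 25.057 + 13.306 + 25.105) / 8 = 144.3410 / 8 = 18.0426
Sum of squared deviations: (−6.4826)² + (−1.9646)² + (+4.3774)² + (−3.4926)² + (−1.7776)² + (+7.0144)² + (−4.7366)² + (+7.0624)² = 201.9182
Variance = 201.9182 / 7 = 28.8455
SE* = √28.8455

SE* = 5.371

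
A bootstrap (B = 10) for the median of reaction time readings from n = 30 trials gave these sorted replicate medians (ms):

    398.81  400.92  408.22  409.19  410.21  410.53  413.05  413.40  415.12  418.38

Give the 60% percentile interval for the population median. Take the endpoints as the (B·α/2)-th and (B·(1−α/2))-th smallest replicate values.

α = 0.40; lower rank = 10 × 0.200 = 2; upper rank = 10 × 0.800 = 8.
The 2nd smallest replicate is 400.92; the 8th is 413.40.

(400.92, 413.40)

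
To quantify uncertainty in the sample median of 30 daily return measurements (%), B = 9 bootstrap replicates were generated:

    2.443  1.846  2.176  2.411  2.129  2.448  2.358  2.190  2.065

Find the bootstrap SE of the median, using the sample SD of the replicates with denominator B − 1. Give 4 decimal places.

SE* = 0.2035

Bootstrap SE is the standard deviation of the 9 replicate medians.
Mean of replicates: (2.443 + 1.846 + 2.176 + 2.411 + 2.129 + 2.448 + 2.358 + 2.190 + 2.065) / 9 = 20.06600 / 9 = 2.22956
Sum of squared deviations: (+0.21344)² + (−0.38356)² + (−0.05356)² + (+0.18144)² + (−0.10056)² + (+0.21844)² + (+0.12844)² + (−0.03956)² + (−0.16456)² = 0.33143
Variance = 0.33143 / 8 = 0.04143
SE* = √0.04143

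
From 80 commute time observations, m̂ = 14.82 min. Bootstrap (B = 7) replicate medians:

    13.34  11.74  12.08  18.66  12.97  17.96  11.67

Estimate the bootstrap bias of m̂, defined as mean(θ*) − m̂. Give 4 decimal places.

bias = −0.7600

mean(θ*) = (13.34 + 11.74 + 12.08 + 18.66 + 12.97 + 17.96 + 11.67) / 7 = 14.06000
bias = 14.06000 − 14.82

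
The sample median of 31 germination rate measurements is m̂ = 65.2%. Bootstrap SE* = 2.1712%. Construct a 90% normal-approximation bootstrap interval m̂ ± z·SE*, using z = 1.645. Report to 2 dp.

Margin = 1.645 × 2.1712 = 3.572
Interval: 65.2 ± 3.572

(61.63, 68.77)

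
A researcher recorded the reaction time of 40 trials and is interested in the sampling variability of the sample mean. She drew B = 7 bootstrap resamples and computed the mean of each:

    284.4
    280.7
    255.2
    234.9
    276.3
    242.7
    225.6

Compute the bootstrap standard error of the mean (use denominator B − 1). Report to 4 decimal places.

Bootstrap SE is the standard deviation of the 7 replicate means.
Mean of replicates: (284.4 + 280.7 + 255.2 + 234.9 + 276.3 + 242.7 + 225.6) / 7 = 1799.80000 / 7 = 257.11429
Sum of squared deviations: (+27.28571)² + (+23.58571)² + (−1.91429)² + (−22.21429)² + (+19.18571)² + (−14.41429)² + (−31.51429)² = 3366.94857
Variance = 3366.94857 / 6 = 561.15810
SE* = √561.15810

SE* = 23.6888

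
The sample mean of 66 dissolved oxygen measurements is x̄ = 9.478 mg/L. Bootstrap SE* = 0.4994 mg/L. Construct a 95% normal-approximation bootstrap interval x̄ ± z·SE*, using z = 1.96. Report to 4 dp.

(8.4992, 10.4568)

Margin = 1.96 × 0.4994 = 0.97882
Interval: 9.478 ± 0.97882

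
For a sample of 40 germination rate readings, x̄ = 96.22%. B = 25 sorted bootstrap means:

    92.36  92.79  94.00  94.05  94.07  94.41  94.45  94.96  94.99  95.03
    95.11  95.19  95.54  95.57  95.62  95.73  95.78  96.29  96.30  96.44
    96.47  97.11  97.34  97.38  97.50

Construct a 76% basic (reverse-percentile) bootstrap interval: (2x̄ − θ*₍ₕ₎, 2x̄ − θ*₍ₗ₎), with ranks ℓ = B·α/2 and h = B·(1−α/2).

Percentile endpoints at ranks 3 and 22: θ*₍3₎ = 94.00, θ*₍22₎ = 97.11.
Basic interval reflects these around x̄:
  lower = 2 × 96.22 − 97.11 = 95.33
  upper = 2 × 96.22 − 94.00 = 98.44

(95.33, 98.44)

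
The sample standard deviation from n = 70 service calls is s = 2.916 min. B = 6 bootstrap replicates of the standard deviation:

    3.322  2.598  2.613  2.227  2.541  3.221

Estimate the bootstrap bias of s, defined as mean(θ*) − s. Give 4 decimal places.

bias = −0.1623

mean(θ*) = (3.322 + 2.598 + 2.613 + 2.227 + 2.541 + 3.221) / 6 = 2.75367
bias = 2.75367 − 2.916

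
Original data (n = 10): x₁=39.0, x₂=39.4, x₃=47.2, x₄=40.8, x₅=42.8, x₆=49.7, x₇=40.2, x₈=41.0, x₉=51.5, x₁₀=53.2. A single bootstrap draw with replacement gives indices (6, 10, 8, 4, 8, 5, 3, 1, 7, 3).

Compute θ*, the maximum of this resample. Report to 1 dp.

θ* = 53.2

Resample values: 49.7, 53.2, 41.0, 40.8, 41.0, 42.8, 47.2, 39.0, 40.2, 47.2.
Maximum = 53.2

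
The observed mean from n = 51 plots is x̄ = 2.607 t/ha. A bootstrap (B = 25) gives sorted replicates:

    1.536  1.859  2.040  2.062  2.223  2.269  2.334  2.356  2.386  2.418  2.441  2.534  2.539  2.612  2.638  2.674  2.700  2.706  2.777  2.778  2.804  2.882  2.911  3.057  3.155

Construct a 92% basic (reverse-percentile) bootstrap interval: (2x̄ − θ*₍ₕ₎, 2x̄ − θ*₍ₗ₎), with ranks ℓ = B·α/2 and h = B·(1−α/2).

(2.157, 3.678)

Percentile endpoints at ranks 1 and 24: θ*₍1₎ = 1.536, θ*₍24₎ = 3.057.
Basic interval reflects these around x̄:
  lower = 2 × 2.607 − 3.057 = 2.157
  upper = 2 × 2.607 − 1.536 = 3.678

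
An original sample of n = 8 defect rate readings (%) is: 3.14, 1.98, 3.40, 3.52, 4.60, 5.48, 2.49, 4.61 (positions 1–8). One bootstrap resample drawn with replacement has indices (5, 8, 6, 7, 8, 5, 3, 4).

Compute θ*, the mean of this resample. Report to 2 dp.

Resample values: 4.60, 4.61, 5.48, 2.49, 4.61, 4.60, 3.40, 3.52.
Mean = (4.60 + 4.61 + 5.48 + 2.49 + 4.61 + 4.60 + 3.40 + 3.52) / 8 = 33.310 / 8 = 4.16

θ* = 4.16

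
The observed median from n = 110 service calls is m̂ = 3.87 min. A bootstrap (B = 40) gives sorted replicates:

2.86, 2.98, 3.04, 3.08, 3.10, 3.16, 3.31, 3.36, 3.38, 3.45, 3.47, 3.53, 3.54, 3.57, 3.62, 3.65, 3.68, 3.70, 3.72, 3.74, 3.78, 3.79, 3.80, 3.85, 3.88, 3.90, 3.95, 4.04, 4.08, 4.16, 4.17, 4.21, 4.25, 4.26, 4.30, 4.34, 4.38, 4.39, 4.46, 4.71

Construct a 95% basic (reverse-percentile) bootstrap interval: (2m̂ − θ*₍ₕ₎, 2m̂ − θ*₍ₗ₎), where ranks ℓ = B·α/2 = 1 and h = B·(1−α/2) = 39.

Percentile endpoints at ranks 1 and 39: θ*₍1₎ = 2.86, θ*₍39₎ = 4.46.
Basic interval reflects these around m̂:
  lower = 2 × 3.87 − 4.46 = 3.28
  upper = 2 × 3.87 − 2.86 = 4.88

(3.28, 4.88)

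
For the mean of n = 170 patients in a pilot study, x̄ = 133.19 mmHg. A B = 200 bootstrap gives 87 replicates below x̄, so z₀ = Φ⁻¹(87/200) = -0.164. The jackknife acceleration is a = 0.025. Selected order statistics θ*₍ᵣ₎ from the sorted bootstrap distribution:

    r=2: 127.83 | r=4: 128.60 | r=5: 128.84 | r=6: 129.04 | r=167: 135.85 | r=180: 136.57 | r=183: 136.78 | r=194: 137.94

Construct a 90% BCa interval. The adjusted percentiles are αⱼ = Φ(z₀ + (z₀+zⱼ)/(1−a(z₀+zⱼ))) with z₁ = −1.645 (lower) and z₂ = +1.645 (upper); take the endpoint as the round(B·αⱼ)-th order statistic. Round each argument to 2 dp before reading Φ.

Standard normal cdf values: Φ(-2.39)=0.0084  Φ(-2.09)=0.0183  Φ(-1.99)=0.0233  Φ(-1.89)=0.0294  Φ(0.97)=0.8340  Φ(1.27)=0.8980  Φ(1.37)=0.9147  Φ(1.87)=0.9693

(129.04, 136.78)

Lower: z₀ + z₁ = -0.164 + (-1.645) = -1.809; 1 − a(z₀+z₁) = 1 − (0.025)(-1.809) = 1.0452; argument = -0.164 + (-1.809)/1.0452 = -1.8947 → -1.89.
α₁ = Φ(-1.89) = 0.0294; rank = round(200 × 0.0294) = 6; θ*₍6₎ = 129.04.
Upper: z₀ + z₂ = 1.481; 1 − a(z₀+z₂) = 0.9630; argument = 1.3739 → 1.37; α₂ = 0.9147; rank = 183; θ*₍183₎ = 136.78.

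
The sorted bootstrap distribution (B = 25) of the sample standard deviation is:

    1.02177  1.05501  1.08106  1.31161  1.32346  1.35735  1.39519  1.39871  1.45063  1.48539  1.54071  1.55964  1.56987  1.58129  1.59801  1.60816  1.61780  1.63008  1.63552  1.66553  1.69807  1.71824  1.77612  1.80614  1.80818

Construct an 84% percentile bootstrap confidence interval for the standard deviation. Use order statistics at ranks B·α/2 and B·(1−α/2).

(1.05501, 1.77612)

α = 0.16; lower rank = 25 × 0.080 = 2; upper rank = 25 × 0.920 = 23.
The 2nd smallest replicate is 1.05501; the 23rd is 1.77612.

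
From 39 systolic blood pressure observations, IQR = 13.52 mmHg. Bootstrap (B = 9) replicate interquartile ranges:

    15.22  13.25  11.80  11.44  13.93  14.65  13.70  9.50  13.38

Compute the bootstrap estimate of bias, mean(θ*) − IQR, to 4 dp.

mean(θ*) = (15.22 + 13.25 + 11.80 + 11.44 + 13.93 + 14.65 + 13.70 + 9.50 + 13.38) / 9 = 12.98556
bias = 12.98556 − 13.52

bias = −0.5344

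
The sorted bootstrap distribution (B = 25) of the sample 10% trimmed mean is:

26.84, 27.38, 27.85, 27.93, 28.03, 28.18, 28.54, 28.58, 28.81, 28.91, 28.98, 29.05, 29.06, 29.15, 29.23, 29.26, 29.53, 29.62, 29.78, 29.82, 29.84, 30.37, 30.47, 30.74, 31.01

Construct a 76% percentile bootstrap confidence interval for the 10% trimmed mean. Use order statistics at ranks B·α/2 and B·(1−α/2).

α = 0.24; lower rank = 25 × 0.120 = 3; upper rank = 25 × 0.880 = 22.
The 3rd smallest replicate is 27.85; the 22nd is 30.37.

(27.85, 30.37)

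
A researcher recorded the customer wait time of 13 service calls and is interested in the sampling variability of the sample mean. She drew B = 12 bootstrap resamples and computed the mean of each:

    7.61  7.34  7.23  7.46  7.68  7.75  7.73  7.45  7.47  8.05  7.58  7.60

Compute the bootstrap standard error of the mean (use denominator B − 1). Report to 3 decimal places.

SE* = 0.215

Bootstrap SE is the standard deviation of the 12 replicate means.
Mean of replicates: (7.61 + 7.34 + 7.23 + 7.46 + 7.68 + 7.75 + 7.73 + 7.45 + 7.47 + 8.05 + 7.58 + 7.60) / 12 = 90.9500 / 12 = 7.5792
Sum of squared deviations: (+0.0308)² + (−0.2392)² + (−0.3492)² + (−0.1192)² + (+0.1008)² + (+0.1708)² + (+0.1508)² + (−0.1292)² + (−0.1092)² + (+0.4708)² + (+0.0008)² + (+0.0208)² = 0.5071
Variance = 0.5071 / 11 = 0.0461
SE* = √0.0461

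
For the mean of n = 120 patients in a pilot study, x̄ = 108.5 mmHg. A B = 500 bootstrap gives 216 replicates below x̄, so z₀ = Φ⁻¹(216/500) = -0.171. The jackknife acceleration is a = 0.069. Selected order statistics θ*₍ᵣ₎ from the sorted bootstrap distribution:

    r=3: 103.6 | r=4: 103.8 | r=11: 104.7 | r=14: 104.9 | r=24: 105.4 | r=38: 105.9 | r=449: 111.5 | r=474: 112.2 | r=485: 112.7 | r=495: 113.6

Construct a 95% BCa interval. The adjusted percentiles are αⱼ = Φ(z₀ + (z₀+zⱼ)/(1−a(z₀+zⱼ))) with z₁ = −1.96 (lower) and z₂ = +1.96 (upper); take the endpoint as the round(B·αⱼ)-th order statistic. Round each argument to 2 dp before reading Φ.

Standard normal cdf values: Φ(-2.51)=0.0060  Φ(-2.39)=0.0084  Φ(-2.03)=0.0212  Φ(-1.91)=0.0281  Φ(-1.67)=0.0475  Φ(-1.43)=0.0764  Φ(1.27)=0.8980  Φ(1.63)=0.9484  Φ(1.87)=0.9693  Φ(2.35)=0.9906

Lower: z₀ + z₁ = -0.171 + (-1.960) = -2.131; 1 − a(z₀+z₁) = 1 − (0.069)(-2.131) = 1.1470; argument = -0.171 + (-2.131)/1.1470 = -2.0288 → -2.03.
α₁ = Φ(-2.03) = 0.0212; rank = round(500 × 0.0212) = 11; θ*₍11₎ = 104.7.
Upper: z₀ + z₂ = 1.789; 1 − a(z₀+z₂) = 0.8766; argument = 1.8699 → 1.87; α₂ = 0.9693; rank = 485; θ*₍485₎ = 112.7.

(104.7, 112.7)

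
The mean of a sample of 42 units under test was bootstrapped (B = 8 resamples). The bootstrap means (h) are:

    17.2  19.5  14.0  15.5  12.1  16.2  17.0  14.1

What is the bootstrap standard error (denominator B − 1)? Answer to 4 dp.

Bootstrap SE is the standard deviation of the 8 replicate means.
Mean of replicates: (17.2 + 19.5 + 14.0 + 15.5 + 12.1 + 16.2 + 17.0 + 14.1) / 8 = 125.60000 / 8 = 15.70000
Sum of squared deviations: (+1.50000)² + (+3.80000)² + (−1.70000)² + (−0.20000)² + (−3.60000)² + (+0.50000)² + (+1.30000)² + (−1.60000)² = 37.08000
Variance = 37.08000 / 7 = 5.29714
SE* = √5.29714

SE* = 2.3016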